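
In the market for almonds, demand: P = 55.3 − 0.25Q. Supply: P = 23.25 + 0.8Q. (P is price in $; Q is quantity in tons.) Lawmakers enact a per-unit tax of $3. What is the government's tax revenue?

$83

Competitive equilibrium: 55.3 − 0.25Q = 23.25 + 0.8Q → Q* = 30.5238, P* = 47.669.
With the tax, the buyer price exceeds the seller price by 3: (55.3 − 0.25Q) − (23.25 + 0.8Q) = 3 → Q' = 27.6667.
Tax revenue = 3 × 27.6667 = $83.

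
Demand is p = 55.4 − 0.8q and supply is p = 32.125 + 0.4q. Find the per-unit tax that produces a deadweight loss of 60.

12

Competitive equilibrium: 55.4 − 0.8q = 32.125 + 0.4q → q* = 19.3958, p* = 39.8833.
A tax t gives Δq = t/1.2 and wedge t, so DWL = t²/2.4.
t²/2.4 = 60 → t² = 144 → t = 12.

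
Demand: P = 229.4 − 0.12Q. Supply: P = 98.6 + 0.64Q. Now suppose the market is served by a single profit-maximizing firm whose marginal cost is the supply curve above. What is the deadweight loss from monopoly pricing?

209.30

Competitive equilibrium: 229.4 − 0.12Q = 98.6 + 0.64Q → Q* = 172.1053, P* = 208.7474.
Marginal revenue: MR = 229.4 − 0.24Q. Set MR = MC: 229.4 − 0.24Q = 98.6 + 0.64Q → Q_m = 148.6364.
Price P_m = 229.4 − 0.12·148.6364 = 211.5636; MC(Q_m) = 98.6 + 0.64·148.6364 = 193.7273.
Competitive Q* = 172.1053, so ΔQ = 23.4689; wedge = 211.5636 − 193.7273 = 17.8363.
DWL = ½ × 23.4689 × 17.8363 = 209.30.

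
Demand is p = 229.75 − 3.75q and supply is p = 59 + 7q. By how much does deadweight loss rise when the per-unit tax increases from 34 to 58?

102.70

Competitive equilibrium: 229.75 − 3.75q = 59 + 7q → q* = 15.8837, p* = 170.186.
For a per-unit tax t: Δq = t/10.75, so DWL = ½·t·(t/10.75) = t²/21.5.
At t = 34: DWL = 53.767. At t = 58: DWL = 156.465.
Increase = 156.465 − 53.767 = 102.70.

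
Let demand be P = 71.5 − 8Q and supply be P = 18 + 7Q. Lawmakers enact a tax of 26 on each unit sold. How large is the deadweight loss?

Competitive equilibrium: 71.5 − 8Q = 18 + 7Q → Q* = 3.5667, P* = 42.9667.
With the tax, the buyer price exceeds the seller price by 26: (71.5 − 8Q) − (18 + 7Q) = 26 → Q' = 1.8333.
ΔQ = 3.5667 − 1.8333 = 1.7334; the wedge equals the tax, 26.
Welfare loss = ½ × 1.7334 × 26 = 22.53.

22.53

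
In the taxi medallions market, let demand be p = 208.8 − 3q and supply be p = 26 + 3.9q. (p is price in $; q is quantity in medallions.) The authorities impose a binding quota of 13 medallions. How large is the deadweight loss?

Competitive equilibrium: 208.8 − 3q = 26 + 3.9q → q* = 26.4928, p* = 129.3217.
At q = 13: demand price = 208.8 − 3·13 = 169.8; supply price = 26 + 3.9·13 = 76.7.
Δq = 26.4928 − 13 = 13.4928; wedge = 169.8 − 76.7 = 93.1.
Deadweight loss = ½ × 13.4928 × 93.1 = $628.09.

$628.09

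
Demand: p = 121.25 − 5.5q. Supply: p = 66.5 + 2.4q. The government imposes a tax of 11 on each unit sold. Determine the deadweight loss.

7.66

Competitive equilibrium: 121.25 − 5.5q = 66.5 + 2.4q → q* = 6.9304, p* = 83.1329.
With the tax, the buyer price exceeds the seller price by 11: (121.25 − 5.5q) − (66.5 + 2.4q) = 11 → q' = 5.538.
Δq = 6.9304 − 5.538 = 1.3924; the wedge equals the tax, 11.
Welfare loss = ½ × 1.3924 × 11 = 7.66.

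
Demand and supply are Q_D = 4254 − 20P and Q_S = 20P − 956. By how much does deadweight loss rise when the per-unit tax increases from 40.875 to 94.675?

36462.95

In inverse form: demand P = 212.7 − 0.05Q, supply P = 47.8 + 0.05Q.
Competitive equilibrium: 212.7 − 0.05Q = 47.8 + 0.05Q → Q* = 1649, P* = 130.25.
For a per-unit tax t: ΔQ = t/0.1, so DWL = ½·t·(t/0.1) = t²/0.2.
At t = 40.875: DWL = 8353.828. At t = 94.675: DWL = 44816.778.
Increase = 44816.778 − 8353.828 = 36462.95.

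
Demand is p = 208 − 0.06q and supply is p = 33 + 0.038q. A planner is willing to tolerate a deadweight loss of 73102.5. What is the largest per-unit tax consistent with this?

119.7

Competitive equilibrium: 208 − 0.06q = 33 + 0.038q → q* = 1785.7143, p* = 100.8571.
A tax t gives Δq = t/0.098 and wedge t, so DWL = t²/0.196.
t²/0.196 = 73102.5 → t² = 14328.09 → t = 119.7.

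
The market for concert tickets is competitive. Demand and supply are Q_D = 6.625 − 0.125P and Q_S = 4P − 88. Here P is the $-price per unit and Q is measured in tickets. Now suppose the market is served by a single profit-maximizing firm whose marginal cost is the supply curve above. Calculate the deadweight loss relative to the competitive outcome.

In inverse form: demand P = 53 − 8Q, supply P = 22 + 0.25Q.
Competitive equilibrium: 53 − 8Q = 22 + 0.25Q → Q* = 3.7576, P* = 22.9394.
Marginal revenue: MR = 53 − 16Q. Set MR = MC: 53 − 16Q = 22 + 0.25Q → Q_m = 1.9077.
Price P_m = 53 − 8·1.9077 = 37.7384; MC(Q_m) = 22 + 0.25·1.9077 = 22.4769.
Competitive Q* = 3.7576, so ΔQ = 1.8499; wedge = 37.7384 − 22.4769 = 15.2615.
Welfare loss = ½ × 1.8499 × 15.2615 = $14.12.

$14.12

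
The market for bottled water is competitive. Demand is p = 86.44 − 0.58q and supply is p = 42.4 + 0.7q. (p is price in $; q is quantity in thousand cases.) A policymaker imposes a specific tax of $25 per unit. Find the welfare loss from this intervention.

$244.14 thousand

Competitive equilibrium: 86.44 − 0.58q = 42.4 + 0.7q → q* = 34.4063, p* = 66.4844.
With the tax, the buyer price exceeds the seller price by 25: (86.44 − 0.58q) − (42.4 + 0.7q) = 25 → q' = 14.875.
Δq = 34.4063 − 14.875 = 19.5313; the wedge equals the tax, 25.
The triangle = ½ × 19.5313 × 25 = $244.14 thousand.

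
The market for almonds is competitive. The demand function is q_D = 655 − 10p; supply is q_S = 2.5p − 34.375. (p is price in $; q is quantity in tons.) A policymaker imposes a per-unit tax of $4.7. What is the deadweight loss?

In inverse form: demand p = 65.5 − 0.1q, supply p = 13.75 + 0.4q.
Competitive equilibrium: 65.5 − 0.1q = 13.75 + 0.4q → q* = 103.5, p* = 55.15.
With the tax, the buyer price exceeds the seller price by 4.7: (65.5 − 0.1q) − (13.75 + 0.4q) = 4.7 → q' = 94.1.
Δq = 103.5 − 94.1 = 9.4; the wedge equals the tax, 4.7.
DWL = ½ × 9.4 × 4.7 = $22.09.

$22.09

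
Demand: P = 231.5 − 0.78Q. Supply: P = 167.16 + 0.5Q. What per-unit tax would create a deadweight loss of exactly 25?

8

Competitive equilibrium: 231.5 − 0.78Q = 167.16 + 0.5Q → Q* = 50.2656, P* = 192.2928.
A tax t gives ΔQ = t/1.28 and wedge t, so DWL = t²/2.56.
t²/2.56 = 25 → t² = 64 → t = 8.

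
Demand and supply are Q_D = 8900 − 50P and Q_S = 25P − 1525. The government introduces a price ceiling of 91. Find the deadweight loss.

43200

In inverse form: demand P = 178 − 0.02Q, supply P = 61 + 0.04Q.
Competitive equilibrium: 178 − 0.02Q = 61 + 0.04Q → Q* = 1950, P* = 139.
At the ceiling P = 91, quantity supplied = (91 − 61)/0.04 = 750.
Willingness to pay at Q' = 750: 178 − 0.02·750 = 163.
ΔQ = 1950 − 750 = 1200; wedge = 163 − 91 = 72.
The triangle = ½ × 1200 × 72 = 43200.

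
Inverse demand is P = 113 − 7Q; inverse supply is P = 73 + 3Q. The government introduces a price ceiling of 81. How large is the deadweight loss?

Competitive equilibrium: 113 − 7Q = 73 + 3Q → Q* = 4, P* = 85.
At the ceiling P = 81, quantity supplied = (81 − 73)/3 = 2.6667.
Willingness to pay at Q' = 2.6667: 113 − 7·2.6667 = 94.3331.
ΔQ = 4 − 2.6667 = 1.3333; wedge = 94.3331 − 81 = 13.3331.
Deadweight loss = ½ × 1.3333 × 13.3331 = 8.89.

8.89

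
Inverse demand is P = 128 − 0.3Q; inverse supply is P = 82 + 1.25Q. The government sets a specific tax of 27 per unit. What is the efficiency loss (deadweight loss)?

235.16

Competitive equilibrium: 128 − 0.3Q = 82 + 1.25Q → Q* = 29.6774, P* = 119.0968.
With the tax, the buyer price exceeds the seller price by 27: (128 − 0.3Q) − (82 + 1.25Q) = 27 → Q' = 12.2581.
ΔQ = 29.6774 − 12.2581 = 17.4193; the wedge equals the tax, 27.
Welfare loss = ½ × 17.4193 × 27 = 235.16.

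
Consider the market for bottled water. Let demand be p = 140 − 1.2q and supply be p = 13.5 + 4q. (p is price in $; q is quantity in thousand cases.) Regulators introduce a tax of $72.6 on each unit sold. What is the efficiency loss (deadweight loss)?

$506.80 thousand

Competitive equilibrium: 140 − 1.2q = 13.5 + 4q → q* = 24.3269, p* = 110.8077.
With the tax, the buyer price exceeds the seller price by 72.6: (140 − 1.2q) − (13.5 + 4q) = 72.6 → q' = 10.3654.
Δq = 24.3269 − 10.3654 = 13.9615; the wedge equals the tax, 72.6.
Deadweight loss = ½ × 13.9615 × 72.6 = $506.80 thousand.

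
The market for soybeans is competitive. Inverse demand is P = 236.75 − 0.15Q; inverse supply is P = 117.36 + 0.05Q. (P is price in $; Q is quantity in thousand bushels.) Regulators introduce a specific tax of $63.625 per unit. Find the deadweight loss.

$10120.35 thousand

Competitive equilibrium: 236.75 − 0.15Q = 117.36 + 0.05Q → Q* = 596.95, P* = 147.2075.
With the tax, the buyer price exceeds the seller price by 63.625: (236.75 − 0.15Q) − (117.36 + 0.05Q) = 63.625 → Q' = 278.825.
ΔQ = 596.95 − 278.825 = 318.125; the wedge equals the tax, 63.625.
Deadweight loss = ½ × 318.125 × 63.625 = $10120.35 thousand.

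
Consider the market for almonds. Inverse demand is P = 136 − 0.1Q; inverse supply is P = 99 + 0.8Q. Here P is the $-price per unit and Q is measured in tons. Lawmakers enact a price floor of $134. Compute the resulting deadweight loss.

$200.56

Competitive equilibrium: 136 − 0.1Q = 99 + 0.8Q → Q* = 41.1111, P* = 131.8889.
At the floor P = 134, quantity demanded = (136 − 134)/0.1 = 20.
Sellers' marginal cost at Q' = 20: 99 + 0.8·20 = 115.
ΔQ = 41.1111 − 20 = 21.1111; wedge = 134 − 115 = 19.
Deadweight loss = ½ × 21.1111 × 19 = $200.56.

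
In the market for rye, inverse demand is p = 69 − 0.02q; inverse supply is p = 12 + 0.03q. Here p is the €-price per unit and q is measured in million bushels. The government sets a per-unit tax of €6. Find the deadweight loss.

Competitive equilibrium: 69 − 0.02q = 12 + 0.03q → q* = 1140, p* = 46.2.
With the tax, the buyer price exceeds the seller price by 6: (69 − 0.02q) − (12 + 0.03q) = 6 → q' = 1020.
Δq = 1140 − 1020 = 120; the wedge equals the tax, 6.
Welfare loss = ½ × 120 × 6 = €360 million.

€360 million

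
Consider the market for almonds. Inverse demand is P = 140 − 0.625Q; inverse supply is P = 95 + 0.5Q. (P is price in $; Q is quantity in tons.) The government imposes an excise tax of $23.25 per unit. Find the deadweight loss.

$240.25

Competitive equilibrium: 140 − 0.625Q = 95 + 0.5Q → Q* = 40, P* = 115.
With the tax, the buyer price exceeds the seller price by 23.25: (140 − 0.625Q) − (95 + 0.5Q) = 23.25 → Q' = 19.3333.
ΔQ = 40 − 19.3333 = 20.6667; the wedge equals the tax, 23.25.
DWL = ½ × 20.6667 × 23.25 = $240.25.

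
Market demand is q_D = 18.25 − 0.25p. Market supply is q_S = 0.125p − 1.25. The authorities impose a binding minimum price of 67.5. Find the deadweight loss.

90.09

In inverse form: demand p = 73 − 4q, supply p = 10 + 8q.
Competitive equilibrium: 73 − 4q = 10 + 8q → q* = 5.25, p* = 52.
At the floor p = 67.5, quantity demanded = (73 − 67.5)/4 = 1.375.
Sellers' marginal cost at q' = 1.375: 10 + 8·1.375 = 21.
Δq = 5.25 − 1.375 = 3.875; wedge = 67.5 − 21 = 46.5.
The triangle = ½ × 3.875 × 46.5 = 90.09.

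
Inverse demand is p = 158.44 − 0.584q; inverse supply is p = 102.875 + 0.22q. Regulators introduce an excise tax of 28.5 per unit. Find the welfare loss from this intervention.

505.13

Competitive equilibrium: 158.44 − 0.584q = 102.875 + 0.22q → q* = 69.1107, p* = 118.0794.
With the tax, the buyer price exceeds the seller price by 28.5: (158.44 − 0.584q) − (102.875 + 0.22q) = 28.5 → q' = 33.6629.
Δq = 69.1107 − 33.6629 = 35.4478; the wedge equals the tax, 28.5.
Welfare loss = ½ × 35.4478 × 28.5 = 505.13.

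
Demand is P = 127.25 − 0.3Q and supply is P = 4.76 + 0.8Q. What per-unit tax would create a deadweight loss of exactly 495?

33

Competitive equilibrium: 127.25 − 0.3Q = 4.76 + 0.8Q → Q* = 111.3545, P* = 93.8436.
A tax t gives ΔQ = t/1.1 and wedge t, so DWL = t²/2.2.
t²/2.2 = 495 → t² = 1089 → t = 33.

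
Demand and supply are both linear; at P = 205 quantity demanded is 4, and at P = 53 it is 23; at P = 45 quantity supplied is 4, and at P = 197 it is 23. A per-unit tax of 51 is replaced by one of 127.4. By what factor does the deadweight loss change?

Demand slope = (53 − 205)/(23 − 4) = −8, so P = 237 − 8Q.
Supply slope = (197 − 45)/(23 − 4) = 8, so P = 13 + 8Q.
Competitive equilibrium: 237 − 8Q = 13 + 8Q → Q* = 14, P* = 125.
For a per-unit tax t: ΔQ = t/16, so DWL = ½·t·(t/16) = t²/32.
At t = 51: DWL = 81.281. At t = 127.4: DWL = 507.211.
Ratio = (127.4/51)² = 6.240.

6.240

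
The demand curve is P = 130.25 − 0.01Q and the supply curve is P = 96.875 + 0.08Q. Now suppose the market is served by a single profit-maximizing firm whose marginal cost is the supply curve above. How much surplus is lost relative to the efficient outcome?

Competitive equilibrium: 130.25 − 0.01Q = 96.875 + 0.08Q → Q* = 370.8333, P* = 126.5417.
Marginal revenue: MR = 130.25 − 0.02Q. Set MR = MC: 130.25 − 0.02Q = 96.875 + 0.08Q → Q_m = 333.75.
Price P_m = 130.25 − 0.01·333.75 = 126.9125; MC(Q_m) = 96.875 + 0.08·333.75 = 123.575.
Competitive Q* = 370.8333, so ΔQ = 37.0833; wedge = 126.9125 − 123.575 = 3.3375.
The triangle = ½ × 37.0833 × 3.3375 = 61.88.

61.88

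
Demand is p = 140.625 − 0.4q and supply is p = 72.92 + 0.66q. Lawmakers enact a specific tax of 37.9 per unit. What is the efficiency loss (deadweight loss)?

Competitive equilibrium: 140.625 − 0.4q = 72.92 + 0.66q → q* = 63.8726, p* = 115.0759.
With the tax, the buyer price exceeds the seller price by 37.9: (140.625 − 0.4q) − (72.92 + 0.66q) = 37.9 → q' = 28.1179.
Δq = 63.8726 − 28.1179 = 35.7547; the wedge equals the tax, 37.9.
Welfare loss = ½ × 35.7547 × 37.9 = 677.55.

677.55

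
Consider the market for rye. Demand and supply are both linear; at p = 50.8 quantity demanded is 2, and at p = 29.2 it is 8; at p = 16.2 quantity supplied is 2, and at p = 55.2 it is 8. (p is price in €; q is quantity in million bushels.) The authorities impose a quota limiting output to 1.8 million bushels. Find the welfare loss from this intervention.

Demand slope = (29.2 − 50.8)/(8 − 2) = −3.6, so p = 58 − 3.6q.
Supply slope = (55.2 − 16.2)/(8 − 2) = 6.5, so p = 3.2 + 6.5q.
Competitive equilibrium: 58 − 3.6q = 3.2 + 6.5q → q* = 5.4257, p* = 38.4673.
At q = 1.8: demand price = 58 − 3.6·1.8 = 51.52; supply price = 3.2 + 6.5·1.8 = 14.9.
Δq = 5.4257 − 1.8 = 3.6257; wedge = 51.52 − 14.9 = 36.62.
Welfare loss = ½ × 3.6257 × 36.62 = €66.39 million.

€66.39 million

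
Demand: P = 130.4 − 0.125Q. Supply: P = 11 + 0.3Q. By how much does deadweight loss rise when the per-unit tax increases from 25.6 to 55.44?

Competitive equilibrium: 130.4 − 0.125Q = 11 + 0.3Q → Q* = 280.9412, P* = 95.2824.
For a per-unit tax t: ΔQ = t/0.425, so DWL = ½·t·(t/0.425) = t²/0.85.
At t = 25.6: DWL = 771.012. At t = 55.44: DWL = 3615.992.
Increase = 3615.992 − 771.012 = 2844.98.

2844.98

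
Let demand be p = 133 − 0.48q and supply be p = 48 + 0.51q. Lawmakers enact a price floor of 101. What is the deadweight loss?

Competitive equilibrium: 133 − 0.48q = 48 + 0.51q → q* = 85.8586, p* = 91.7879.
At the floor p = 101, quantity demanded = (133 − 101)/0.48 = 66.6667.
Sellers' marginal cost at q' = 66.6667: 48 + 0.51·66.6667 = 82.
Δq = 85.8586 − 66.6667 = 19.1919; wedge = 101 − 82 = 19.
Welfare loss = ½ × 19.1919 × 19 = 182.32.

182.32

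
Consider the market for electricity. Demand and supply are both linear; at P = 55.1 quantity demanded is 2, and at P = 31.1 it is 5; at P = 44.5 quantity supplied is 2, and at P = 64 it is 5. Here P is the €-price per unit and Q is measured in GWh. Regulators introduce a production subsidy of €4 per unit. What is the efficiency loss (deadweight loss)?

€0.55

Demand slope = (31.1 − 55.1)/(5 − 2) = −8, so P = 71.1 − 8Q.
Supply slope = (64 − 44.5)/(5 − 2) = 6.5, so P = 31.5 + 6.5Q.
Competitive equilibrium: 71.1 − 8Q = 31.5 + 6.5Q → Q* = 2.731, P* = 49.2517.
The subsidy lowers effective supply by 4: P = 27.5 + 6.5Q.
New quantity: 71.1 − 8Q = 27.5 + 6.5Q → Q' = 3.0069.
Overproduction ΔQ = 3.0069 − 2.731 = 0.2759; wedge = subsidy = 4.
Welfare loss = ½ × 0.2759 × 4 = €0.55.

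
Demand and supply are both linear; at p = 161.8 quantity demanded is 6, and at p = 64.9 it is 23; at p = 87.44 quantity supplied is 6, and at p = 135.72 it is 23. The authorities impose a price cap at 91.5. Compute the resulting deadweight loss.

Demand slope = (64.9 − 161.8)/(23 − 6) = −5.7, so p = 196 − 5.7q.
Supply slope = (135.72 − 87.44)/(23 − 6) = 2.84, so p = 70.4 + 2.84q.
Competitive equilibrium: 196 − 5.7q = 70.4 + 2.84q → q* = 14.7073, p* = 112.1686.
At the ceiling p = 91.5, quantity supplied = (91.5 − 70.4)/2.84 = 7.4296.
Willingness to pay at q' = 7.4296: 196 − 5.7·7.4296 = 153.6513.
Δq = 14.7073 − 7.4296 = 7.2777; wedge = 153.6513 − 91.5 = 62.1513.
The triangle = ½ × 7.2777 × 62.1513 = 226.16.

226.16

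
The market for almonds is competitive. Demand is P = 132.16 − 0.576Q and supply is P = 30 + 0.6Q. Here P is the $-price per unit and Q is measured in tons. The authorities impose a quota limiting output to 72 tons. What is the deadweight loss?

Competitive equilibrium: 132.16 − 0.576Q = 30 + 0.6Q → Q* = 86.8707, P* = 82.1224.
At Q = 72: demand price = 132.16 − 0.576·72 = 90.688; supply price = 30 + 0.6·72 = 73.2.
ΔQ = 86.8707 − 72 = 14.8707; wedge = 90.688 − 73.2 = 17.488.
DWL = ½ × 14.8707 × 17.488 = $130.03.

$130.03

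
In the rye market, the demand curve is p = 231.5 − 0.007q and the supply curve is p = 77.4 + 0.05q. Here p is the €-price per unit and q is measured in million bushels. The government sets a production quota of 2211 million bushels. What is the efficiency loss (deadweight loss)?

Competitive equilibrium: 231.5 − 0.007q = 77.4 + 0.05q → q* = 2703.5088, p* = 212.5754.
At q = 2211: demand price = 231.5 − 0.007·2211 = 216.023; supply price = 77.4 + 0.05·2211 = 187.95.
Δq = 2703.5088 − 2211 = 492.5088; wedge = 216.023 − 187.95 = 28.073.
The triangle = ½ × 492.5088 × 28.073 = €6913.10 million.

€6913.10 million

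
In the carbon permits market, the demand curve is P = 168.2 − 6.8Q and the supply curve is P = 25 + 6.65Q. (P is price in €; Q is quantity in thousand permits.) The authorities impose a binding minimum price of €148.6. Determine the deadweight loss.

€405.43 thousand

Competitive equilibrium: 168.2 − 6.8Q = 25 + 6.65Q → Q* = 10.6468, P* = 95.8015.
At the floor P = 148.6, quantity demanded = (168.2 − 148.6)/6.8 = 2.8824.
Sellers' marginal cost at Q' = 2.8824: 25 + 6.65·2.8824 = 44.168.
ΔQ = 10.6468 − 2.8824 = 7.7644; wedge = 148.6 − 44.168 = 104.432.
Deadweight loss = ½ × 7.7644 × 104.432 = €405.43 thousand.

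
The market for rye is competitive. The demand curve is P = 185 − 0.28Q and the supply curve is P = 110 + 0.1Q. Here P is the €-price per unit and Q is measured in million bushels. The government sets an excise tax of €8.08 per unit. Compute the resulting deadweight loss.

Competitive equilibrium: 185 − 0.28Q = 110 + 0.1Q → Q* = 197.3684, P* = 129.7368.
With the tax, the buyer price exceeds the seller price by 8.08: (185 − 0.28Q) − (110 + 0.1Q) = 8.08 → Q' = 176.1053.
ΔQ = 197.3684 − 176.1053 = 21.2631; the wedge equals the tax, 8.08.
Welfare loss = ½ × 21.2631 × 8.08 = €85.90 million.

€85.90 million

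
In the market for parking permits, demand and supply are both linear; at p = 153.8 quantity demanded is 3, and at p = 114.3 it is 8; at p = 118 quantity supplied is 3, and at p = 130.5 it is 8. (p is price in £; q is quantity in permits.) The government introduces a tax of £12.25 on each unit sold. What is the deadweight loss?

Demand slope = (114.3 − 153.8)/(8 − 3) = −7.9, so p = 177.5 − 7.9q.
Supply slope = (130.5 − 118)/(8 − 3) = 2.5, so p = 110.5 + 2.5q.
Competitive equilibrium: 177.5 − 7.9q = 110.5 + 2.5q → q* = 6.4423, p* = 126.6058.
With the tax, the buyer price exceeds the seller price by 12.25: (177.5 − 7.9q) − (110.5 + 2.5q) = 12.25 → q' = 5.2644.
Δq = 6.4423 − 5.2644 = 1.1779; the wedge equals the tax, 12.25.
The triangle = ½ × 1.1779 × 12.25 = £7.21.

£7.21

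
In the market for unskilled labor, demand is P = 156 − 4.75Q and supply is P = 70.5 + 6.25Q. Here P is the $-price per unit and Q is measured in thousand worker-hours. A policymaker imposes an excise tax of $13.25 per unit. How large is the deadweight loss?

$7.98 thousand

Competitive equilibrium: 156 − 4.75Q = 70.5 + 6.25Q → Q* = 7.7727, P* = 119.0795.
With the tax, the buyer price exceeds the seller price by 13.25: (156 − 4.75Q) − (70.5 + 6.25Q) = 13.25 → Q' = 6.5682.
ΔQ = 7.7727 − 6.5682 = 1.2045; the wedge equals the tax, 13.25.
DWL = ½ × 1.2045 × 13.25 = $7.98 thousand.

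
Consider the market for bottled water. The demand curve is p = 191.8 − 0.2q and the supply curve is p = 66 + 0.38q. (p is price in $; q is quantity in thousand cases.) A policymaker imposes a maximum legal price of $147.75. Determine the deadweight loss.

$0.90 thousand

Competitive equilibrium: 191.8 − 0.2q = 66 + 0.38q → q* = 216.8966, p* = 148.4207.
At the ceiling p = 147.75, quantity supplied = (147.75 − 66)/0.38 = 215.1316.
Willingness to pay at q' = 215.1316: 191.8 − 0.2·215.1316 = 148.7737.
Δq = 216.8966 − 215.1316 = 1.765; wedge = 148.7737 − 147.75 = 1.0237.
Deadweight loss = ½ × 1.765 × 1.0237 = $0.90 thousand.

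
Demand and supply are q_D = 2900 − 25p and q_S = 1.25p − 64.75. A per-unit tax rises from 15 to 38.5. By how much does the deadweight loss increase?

748.36

In inverse form: demand p = 116 − 0.04q, supply p = 51.8 + 0.8q.
Competitive equilibrium: 116 − 0.04q = 51.8 + 0.8q → q* = 76.4286, p* = 112.9429.
For a per-unit tax t: Δq = t/0.84, so DWL = ½·t·(t/0.84) = t²/1.68.
At t = 15: DWL = 133.929. At t = 38.5: DWL = 882.292.
Increase = 882.292 − 133.929 = 748.36.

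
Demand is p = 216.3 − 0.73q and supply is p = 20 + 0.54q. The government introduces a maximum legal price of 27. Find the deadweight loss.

12732.82

Competitive equilibrium: 216.3 − 0.73q = 20 + 0.54q → q* = 154.56693, p* = 103.46614.
At the ceiling p = 27, quantity supplied = (27 − 20)/0.54 = 12.96296.
Willingness to pay at q' = 12.96296: 216.3 − 0.73·12.96296 = 206.83704.
Δq = 154.56693 − 12.96296 = 141.60397; wedge = 206.83704 − 27 = 179.83704.
DWL = ½ × 141.60397 × 179.83704 = 12732.82.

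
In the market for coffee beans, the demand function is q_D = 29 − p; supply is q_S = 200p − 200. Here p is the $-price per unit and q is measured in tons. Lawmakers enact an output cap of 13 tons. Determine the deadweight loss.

$110.97

In inverse form: demand p = 29 − q, supply p = 1 + 0.005q.
Competitive equilibrium: 29 − q = 1 + 0.005q → q* = 27.8607, p* = 1.1393.
At q = 13: demand price = 29 − 1·13 = 16; supply price = 1 + 0.005·13 = 1.065.
Δq = 27.8607 − 13 = 14.8607; wedge = 16 − 1.065 = 14.935.
The triangle = ½ × 14.8607 × 14.935 = $110.97.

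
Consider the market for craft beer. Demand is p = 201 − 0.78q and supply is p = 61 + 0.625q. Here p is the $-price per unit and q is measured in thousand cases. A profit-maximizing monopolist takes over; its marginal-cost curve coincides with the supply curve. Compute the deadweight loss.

Competitive equilibrium: 201 − 0.78q = 61 + 0.625q → q* = 99.6441, p* = 123.2776.
Marginal revenue: MR = 201 − 1.56q. Set MR = MC: 201 − 1.56q = 61 + 0.625q → q_m = 64.0732.
Price p_m = 201 − 0.78·64.0732 = 151.0229; MC(q_m) = 61 + 0.625·64.0732 = 101.0458.
Competitive q* = 99.6441, so Δq = 35.5709; wedge = 151.0229 − 101.0458 = 49.9771.
DWL = ½ × 35.5709 × 49.9771 = $888.87 thousand.

$888.87 thousand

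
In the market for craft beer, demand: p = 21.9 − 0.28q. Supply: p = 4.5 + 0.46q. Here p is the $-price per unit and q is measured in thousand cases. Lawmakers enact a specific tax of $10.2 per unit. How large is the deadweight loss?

Competitive equilibrium: 21.9 − 0.28q = 4.5 + 0.46q → q* = 23.5135, p* = 15.3162.
With the tax, the buyer price exceeds the seller price by 10.2: (21.9 − 0.28q) − (4.5 + 0.46q) = 10.2 → q' = 9.7297.
Δq = 23.5135 − 9.7297 = 13.7838; the wedge equals the tax, 10.2.
Welfare loss = ½ × 13.7838 × 10.2 = $70.30 thousand.

$70.30 thousand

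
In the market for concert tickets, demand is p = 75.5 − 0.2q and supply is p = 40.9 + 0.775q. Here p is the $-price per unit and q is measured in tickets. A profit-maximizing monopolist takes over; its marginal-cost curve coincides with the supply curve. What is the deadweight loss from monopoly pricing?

$17.79

Competitive equilibrium: 75.5 − 0.2q = 40.9 + 0.775q → q* = 35.4872, p* = 68.4026.
Marginal revenue: MR = 75.5 − 0.4q. Set MR = MC: 75.5 − 0.4q = 40.9 + 0.775q → q_m = 29.4468.
Price p_m = 75.5 − 0.2·29.4468 = 69.6106; MC(q_m) = 40.9 + 0.775·29.4468 = 63.7213.
Competitive q* = 35.4872, so Δq = 6.0404; wedge = 69.6106 − 63.7213 = 5.8893.
DWL = ½ × 6.0404 × 5.8893 = $17.79.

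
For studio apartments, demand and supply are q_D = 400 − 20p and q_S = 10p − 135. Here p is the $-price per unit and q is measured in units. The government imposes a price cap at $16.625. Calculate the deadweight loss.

$10.95

In inverse form: demand p = 20 − 0.05q, supply p = 13.5 + 0.1q.
Competitive equilibrium: 20 − 0.05q = 13.5 + 0.1q → q* = 43.3333, p* = 17.8333.
At the ceiling p = 16.625, quantity supplied = (16.625 − 13.5)/0.1 = 31.25.
Willingness to pay at q' = 31.25: 20 − 0.05·31.25 = 18.4375.
Δq = 43.3333 − 31.25 = 12.0833; wedge = 18.4375 − 16.625 = 1.8125.
Deadweight loss = ½ × 12.0833 × 1.8125 = $10.95.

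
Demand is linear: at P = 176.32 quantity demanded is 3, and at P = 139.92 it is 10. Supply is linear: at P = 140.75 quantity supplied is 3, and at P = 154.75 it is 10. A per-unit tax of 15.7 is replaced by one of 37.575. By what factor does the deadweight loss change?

Demand slope = (139.92 − 176.32)/(10 − 3) = −5.2, so P = 191.92 − 5.2Q.
Supply slope = (154.75 − 140.75)/(10 − 3) = 2, so P = 134.75 + 2Q.
Competitive equilibrium: 191.92 − 5.2Q = 134.75 + 2Q → Q* = 7.9403, P* = 150.6306.
For a per-unit tax t: ΔQ = t/7.2, so DWL = ½·t·(t/7.2) = t²/14.4.
At t = 15.7: DWL = 17.117. At t = 37.575: DWL = 98.047.
Ratio = (37.575/15.7)² = 5.728.

5.728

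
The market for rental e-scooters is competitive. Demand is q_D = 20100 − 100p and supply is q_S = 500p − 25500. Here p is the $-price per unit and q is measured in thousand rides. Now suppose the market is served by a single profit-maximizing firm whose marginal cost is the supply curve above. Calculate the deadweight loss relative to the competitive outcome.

In inverse form: demand p = 201 − 0.01q, supply p = 51 + 0.002q.
Competitive equilibrium: 201 − 0.01q = 51 + 0.002q → q* = 12500, p* = 76.
Marginal revenue: MR = 201 − 0.02q. Set MR = MC: 201 − 0.02q = 51 + 0.002q → q_m = 6818.18182.
Price p_m = 201 − 0.01·6818.18182 = 132.81818; MC(q_m) = 51 + 0.002·6818.18182 = 64.63636.
Competitive q* = 12500, so Δq = 5681.81818; wedge = 132.81818 − 64.63636 = 68.18182.
Deadweight loss = ½ × 5681.81818 × 68.18182 = $193698.35 thousand.

$193698.35 thousand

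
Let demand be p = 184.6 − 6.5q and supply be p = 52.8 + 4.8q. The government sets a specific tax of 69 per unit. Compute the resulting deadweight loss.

Competitive equilibrium: 184.6 − 6.5q = 52.8 + 4.8q → q* = 11.6637, p* = 108.7858.
With the tax, the buyer price exceeds the seller price by 69: (184.6 − 6.5q) − (52.8 + 4.8q) = 69 → q' = 5.5575.
Δq = 11.6637 − 5.5575 = 6.1062; the wedge equals the tax, 69.
Welfare loss = ½ × 6.1062 × 69 = 210.66.

210.66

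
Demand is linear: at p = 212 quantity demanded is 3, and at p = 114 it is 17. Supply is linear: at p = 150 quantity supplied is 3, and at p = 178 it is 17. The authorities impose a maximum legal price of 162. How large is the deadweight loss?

3.56

Demand slope = (114 − 212)/(17 − 3) = −7, so p = 233 − 7q.
Supply slope = (178 − 150)/(17 − 3) = 2, so p = 144 + 2q.
Competitive equilibrium: 233 − 7q = 144 + 2q → q* = 9.8889, p* = 163.7778.
At the ceiling p = 162, quantity supplied = (162 − 144)/2 = 9.
Willingness to pay at q' = 9: 233 − 7·9 = 170.
Δq = 9.8889 − 9 = 0.8889; wedge = 170 − 162 = 8.
The triangle = ½ × 0.8889 × 8 = 3.56.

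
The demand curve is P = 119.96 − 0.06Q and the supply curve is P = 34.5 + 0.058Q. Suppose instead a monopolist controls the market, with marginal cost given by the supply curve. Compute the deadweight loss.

3516.22

Competitive equilibrium: 119.96 − 0.06Q = 34.5 + 0.058Q → Q* = 724.23729, P* = 76.50576.
Marginal revenue: MR = 119.96 − 0.12Q. Set MR = MC: 119.96 − 0.12Q = 34.5 + 0.058Q → Q_m = 480.11236.
Price P_m = 119.96 − 0.06·480.11236 = 91.15326; MC(Q_m) = 34.5 + 0.058·480.11236 = 62.34652.
Competitive Q* = 724.23729, so ΔQ = 244.12493; wedge = 91.15326 − 62.34652 = 28.80674.
The triangle = ½ × 244.12493 × 28.80674 = 3516.22.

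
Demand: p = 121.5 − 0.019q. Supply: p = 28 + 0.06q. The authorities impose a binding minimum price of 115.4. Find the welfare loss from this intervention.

29383.73

Competitive equilibrium: 121.5 − 0.019q = 28 + 0.06q → q* = 1183.5443, p* = 99.01266.
At the floor p = 115.4, quantity demanded = (121.5 − 115.4)/0.019 = 321.05263.
Sellers' marginal cost at q' = 321.05263: 28 + 0.06·321.05263 = 47.26316.
Δq = 1183.5443 − 321.05263 = 862.49167; wedge = 115.4 − 47.26316 = 68.13684.
Welfare loss = ½ × 862.49167 × 68.13684 = 29383.73.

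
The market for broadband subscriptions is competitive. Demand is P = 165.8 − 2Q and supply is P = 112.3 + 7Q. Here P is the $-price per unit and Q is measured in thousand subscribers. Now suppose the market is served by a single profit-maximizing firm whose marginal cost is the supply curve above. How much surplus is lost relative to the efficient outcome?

Competitive equilibrium: 165.8 − 2Q = 112.3 + 7Q → Q* = 5.9444, P* = 153.9111.
Marginal revenue: MR = 165.8 − 4Q. Set MR = MC: 165.8 − 4Q = 112.3 + 7Q → Q_m = 4.8636.
Price P_m = 165.8 − 2·4.8636 = 156.0728; MC(Q_m) = 112.3 + 7·4.8636 = 146.3452.
Competitive Q* = 5.9444, so ΔQ = 1.0808; wedge = 156.0728 − 146.3452 = 9.7276.
Deadweight loss = ½ × 1.0808 × 9.7276 = $5.26 thousand.

$5.26 thousand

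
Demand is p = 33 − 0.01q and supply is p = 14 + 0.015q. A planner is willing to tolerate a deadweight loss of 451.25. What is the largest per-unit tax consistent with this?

Competitive equilibrium: 33 − 0.01q = 14 + 0.015q → q* = 760, p* = 25.4.
A tax t gives Δq = t/0.025 and wedge t, so DWL = t²/0.05.
t²/0.05 = 451.25 → t² = 22.5625 → t = 4.75.

4.75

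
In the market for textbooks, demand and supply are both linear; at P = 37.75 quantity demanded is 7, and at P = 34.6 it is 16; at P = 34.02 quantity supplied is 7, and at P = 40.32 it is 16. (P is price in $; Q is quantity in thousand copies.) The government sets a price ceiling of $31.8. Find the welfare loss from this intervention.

Demand slope = (34.6 − 37.75)/(16 − 7) = −0.35, so P = 40.2 − 0.35Q.
Supply slope = (40.32 − 34.02)/(16 − 7) = 0.7, so P = 29.12 + 0.7Q.
Competitive equilibrium: 40.2 − 0.35Q = 29.12 + 0.7Q → Q* = 10.5524, P* = 36.5067.
At the ceiling P = 31.8, quantity supplied = (31.8 − 29.12)/0.7 = 3.8286.
Willingness to pay at Q' = 3.8286: 40.2 − 0.35·3.8286 = 38.86.
ΔQ = 10.5524 − 3.8286 = 6.7238; wedge = 38.86 − 31.8 = 7.06.
DWL = ½ × 6.7238 × 7.06 = $23.74 thousand.

$23.74 thousand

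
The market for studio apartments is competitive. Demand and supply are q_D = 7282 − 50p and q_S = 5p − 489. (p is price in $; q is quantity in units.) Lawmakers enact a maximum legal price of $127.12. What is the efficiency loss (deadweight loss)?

In inverse form: demand p = 145.64 − 0.02q, supply p = 97.8 + 0.2q.
Competitive equilibrium: 145.64 − 0.02q = 97.8 + 0.2q → q* = 217.4545, p* = 141.2909.
At the ceiling p = 127.12, quantity supplied = (127.12 − 97.8)/0.2 = 146.6.
Willingness to pay at q' = 146.6: 145.64 − 0.02·146.6 = 142.708.
Δq = 217.4545 − 146.6 = 70.8545; wedge = 142.708 − 127.12 = 15.588.
DWL = ½ × 70.8545 × 15.588 = $552.24.

$552.24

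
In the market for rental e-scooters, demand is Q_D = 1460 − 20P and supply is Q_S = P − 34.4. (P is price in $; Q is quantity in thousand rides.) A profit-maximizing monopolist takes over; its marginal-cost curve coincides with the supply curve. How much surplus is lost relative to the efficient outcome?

In inverse form: demand P = 73 − 0.05Q, supply P = 34.4 + Q.
Competitive equilibrium: 73 − 0.05Q = 34.4 + Q → Q* = 36.7619, P* = 71.1619.
Marginal revenue: MR = 73 − 0.1Q. Set MR = MC: 73 − 0.1Q = 34.4 + Q → Q_m = 35.0909.
Price P_m = 73 − 0.05·35.0909 = 71.2455; MC(Q_m) = 34.4 + 1·35.0909 = 69.4909.
Competitive Q* = 36.7619, so ΔQ = 1.671; wedge = 71.2455 − 69.4909 = 1.7546.
Welfare loss = ½ × 1.671 × 1.7546 = $1.47 thousand.

$1.47 thousand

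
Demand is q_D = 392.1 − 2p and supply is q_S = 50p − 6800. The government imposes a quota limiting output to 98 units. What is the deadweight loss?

79.45

In inverse form: demand p = 196.05 − 0.5q, supply p = 136 + 0.02q.
Competitive equilibrium: 196.05 − 0.5q = 136 + 0.02q → q* = 115.4808, p* = 138.3096.
At q = 98: demand price = 196.05 − 0.5·98 = 147.05; supply price = 136 + 0.02·98 = 137.96.
Δq = 115.4808 − 98 = 17.4808; wedge = 147.05 − 137.96 = 9.09.
Deadweight loss = ½ × 17.4808 × 9.09 = 79.45.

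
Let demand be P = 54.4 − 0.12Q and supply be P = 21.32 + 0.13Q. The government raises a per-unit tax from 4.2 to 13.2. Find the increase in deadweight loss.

Competitive equilibrium: 54.4 − 0.12Q = 21.32 + 0.13Q → Q* = 132.32, P* = 38.5216.
For a per-unit tax t: ΔQ = t/0.25, so DWL = ½·t·(t/0.25) = t²/0.5.
At t = 4.2: DWL = 35.28. At t = 13.2: DWL = 348.48.
Increase = 348.48 − 35.28 = 313.20.

313.20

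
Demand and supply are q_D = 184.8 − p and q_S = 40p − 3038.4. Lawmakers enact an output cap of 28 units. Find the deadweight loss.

3132.89

In inverse form: demand p = 184.8 − q, supply p = 75.96 + 0.025q.
Competitive equilibrium: 184.8 − q = 75.96 + 0.025q → q* = 106.1854, p* = 78.6146.
At q = 28: demand price = 184.8 − 1·28 = 156.8; supply price = 75.96 + 0.025·28 = 76.66.
Δq = 106.1854 − 28 = 78.1854; wedge = 156.8 − 76.66 = 80.14.
Welfare loss = ½ × 78.1854 × 80.14 = 3132.89.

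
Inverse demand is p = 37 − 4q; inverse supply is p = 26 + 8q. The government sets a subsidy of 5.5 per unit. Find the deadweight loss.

Competitive equilibrium: 37 − 4q = 26 + 8q → q* = 0.9167, p* = 33.3333.
The subsidy lowers effective supply by 5.5: p = 20.5 + 8q.
New quantity: 37 − 4q = 20.5 + 8q → q' = 1.375.
Overproduction Δq = 1.375 − 0.9167 = 0.4583; wedge = subsidy = 5.5.
DWL = ½ × 0.4583 × 5.5 = 1.26.

1.26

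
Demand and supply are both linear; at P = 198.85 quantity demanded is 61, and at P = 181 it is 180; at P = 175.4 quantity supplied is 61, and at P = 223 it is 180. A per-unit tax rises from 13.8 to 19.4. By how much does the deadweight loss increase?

Demand slope = (181 − 198.85)/(180 − 61) = −0.15, so P = 208 − 0.15Q.
Supply slope = (223 − 175.4)/(180 − 61) = 0.4, so P = 151 + 0.4Q.
Competitive equilibrium: 208 − 0.15Q = 151 + 0.4Q → Q* = 103.6364, P* = 192.4545.
For a per-unit tax t: ΔQ = t/0.55, so DWL = ½·t·(t/0.55) = t²/1.1.
At t = 13.8: DWL = 173.127. At t = 19.4: DWL = 342.145.
Increase = 342.145 − 173.127 = 169.02.

169.02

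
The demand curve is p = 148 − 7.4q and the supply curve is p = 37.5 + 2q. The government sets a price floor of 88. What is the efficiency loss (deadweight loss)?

Competitive equilibrium: 148 − 7.4q = 37.5 + 2q → q* = 11.7553, p* = 61.0106.
At the floor p = 88, quantity demanded = (148 − 88)/7.4 = 8.1081.
Sellers' marginal cost at q' = 8.1081: 37.5 + 2·8.1081 = 53.7162.
Δq = 11.7553 − 8.1081 = 3.6472; wedge = 88 − 53.7162 = 34.2838.
Welfare loss = ½ × 3.6472 × 34.2838 = 62.52.

62.52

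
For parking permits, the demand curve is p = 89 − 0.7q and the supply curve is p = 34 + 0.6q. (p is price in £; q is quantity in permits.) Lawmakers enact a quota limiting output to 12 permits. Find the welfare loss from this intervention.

Competitive equilibrium: 89 − 0.7q = 34 + 0.6q → q* = 42.3077, p* = 59.3846.
At q = 12: demand price = 89 − 0.7·12 = 80.6; supply price = 34 + 0.6·12 = 41.2.
Δq = 42.3077 − 12 = 30.3077; wedge = 80.6 − 41.2 = 39.4.
Welfare loss = ½ × 30.3077 × 39.4 = £597.06.

£597.06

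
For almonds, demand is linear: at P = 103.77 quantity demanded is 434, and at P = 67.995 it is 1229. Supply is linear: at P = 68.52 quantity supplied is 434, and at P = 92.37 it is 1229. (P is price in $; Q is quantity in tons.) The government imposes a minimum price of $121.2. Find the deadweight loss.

$27563.27

Demand slope = (67.995 − 103.77)/(1229 − 434) = −0.045, so P = 123.3 − 0.045Q.
Supply slope = (92.37 − 68.52)/(1229 − 434) = 0.03, so P = 55.5 + 0.03Q.
Competitive equilibrium: 123.3 − 0.045Q = 55.5 + 0.03Q → Q* = 904, P* = 82.62.
At the floor P = 121.2, quantity demanded = (123.3 − 121.2)/0.045 = 46.6667.
Sellers' marginal cost at Q' = 46.6667: 55.5 + 0.03·46.6667 = 56.9.
ΔQ = 904 − 46.6667 = 857.3333; wedge = 121.2 − 56.9 = 64.3.
Deadweight loss = ½ × 857.3333 × 64.3 = $27563.27.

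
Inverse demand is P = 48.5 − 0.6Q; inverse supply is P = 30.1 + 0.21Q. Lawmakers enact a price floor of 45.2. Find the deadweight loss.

Competitive equilibrium: 48.5 − 0.6Q = 30.1 + 0.21Q → Q* = 22.716, P* = 34.8704.
At the floor P = 45.2, quantity demanded = (48.5 − 45.2)/0.6 = 5.5.
Sellers' marginal cost at Q' = 5.5: 30.1 + 0.21·5.5 = 31.255.
ΔQ = 22.716 − 5.5 = 17.216; wedge = 45.2 − 31.255 = 13.945.
The triangle = ½ × 17.216 × 13.945 = 120.04.

120.04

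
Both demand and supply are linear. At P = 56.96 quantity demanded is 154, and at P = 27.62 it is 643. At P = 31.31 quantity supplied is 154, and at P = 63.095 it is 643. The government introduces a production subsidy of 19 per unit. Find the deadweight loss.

1444

Demand slope = (27.62 − 56.96)/(643 − 154) = −0.06, so P = 66.2 − 0.06Q.
Supply slope = (63.095 − 31.31)/(643 − 154) = 0.065, so P = 21.3 + 0.065Q.
Competitive equilibrium: 66.2 − 0.06Q = 21.3 + 0.065Q → Q* = 359.2, P* = 44.648.
The subsidy lowers effective supply by 19: P = 2.3 + 0.065Q.
New quantity: 66.2 − 0.06Q = 2.3 + 0.065Q → Q' = 511.2.
Overproduction ΔQ = 511.2 − 359.2 = 152; wedge = subsidy = 19.
DWL = ½ × 152 × 19 = 1444.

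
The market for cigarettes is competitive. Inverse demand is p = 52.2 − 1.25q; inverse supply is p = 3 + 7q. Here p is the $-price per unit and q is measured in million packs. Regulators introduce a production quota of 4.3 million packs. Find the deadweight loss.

Competitive equilibrium: 52.2 − 1.25q = 3 + 7q → q* = 5.9636, p* = 44.7455.
At q = 4.3: demand price = 52.2 − 1.25·4.3 = 46.825; supply price = 3 + 7·4.3 = 33.1.
Δq = 5.9636 − 4.3 = 1.6636; wedge = 46.825 − 33.1 = 13.725.
DWL = ½ × 1.6636 × 13.725 = $11.42 million.

$11.42 million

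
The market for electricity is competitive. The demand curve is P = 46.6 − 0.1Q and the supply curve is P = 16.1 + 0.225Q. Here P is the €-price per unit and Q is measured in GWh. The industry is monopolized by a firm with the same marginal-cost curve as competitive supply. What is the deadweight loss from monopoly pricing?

€79.23

Competitive equilibrium: 46.6 − 0.1Q = 16.1 + 0.225Q → Q* = 93.8462, P* = 37.2154.
Marginal revenue: MR = 46.6 − 0.2Q. Set MR = MC: 46.6 − 0.2Q = 16.1 + 0.225Q → Q_m = 71.7647.
Price P_m = 46.6 − 0.1·71.7647 = 39.4235; MC(Q_m) = 16.1 + 0.225·71.7647 = 32.2471.
Competitive Q* = 93.8462, so ΔQ = 22.0815; wedge = 39.4235 − 32.2471 = 7.1764.
The triangle = ½ × 22.0815 × 7.1764 = €79.23.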